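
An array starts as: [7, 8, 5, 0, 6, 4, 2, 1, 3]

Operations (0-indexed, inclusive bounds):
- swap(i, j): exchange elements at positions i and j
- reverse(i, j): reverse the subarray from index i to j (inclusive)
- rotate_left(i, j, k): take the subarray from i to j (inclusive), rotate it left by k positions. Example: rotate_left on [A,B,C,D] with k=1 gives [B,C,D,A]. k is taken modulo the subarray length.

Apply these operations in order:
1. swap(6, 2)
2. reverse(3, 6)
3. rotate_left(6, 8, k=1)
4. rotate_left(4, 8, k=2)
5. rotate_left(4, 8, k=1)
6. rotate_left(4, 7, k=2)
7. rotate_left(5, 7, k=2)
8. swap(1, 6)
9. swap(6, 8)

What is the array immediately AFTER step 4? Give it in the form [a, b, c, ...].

After 1 (swap(6, 2)): [7, 8, 2, 0, 6, 4, 5, 1, 3]
After 2 (reverse(3, 6)): [7, 8, 2, 5, 4, 6, 0, 1, 3]
After 3 (rotate_left(6, 8, k=1)): [7, 8, 2, 5, 4, 6, 1, 3, 0]
After 4 (rotate_left(4, 8, k=2)): [7, 8, 2, 5, 1, 3, 0, 4, 6]

Answer: [7, 8, 2, 5, 1, 3, 0, 4, 6]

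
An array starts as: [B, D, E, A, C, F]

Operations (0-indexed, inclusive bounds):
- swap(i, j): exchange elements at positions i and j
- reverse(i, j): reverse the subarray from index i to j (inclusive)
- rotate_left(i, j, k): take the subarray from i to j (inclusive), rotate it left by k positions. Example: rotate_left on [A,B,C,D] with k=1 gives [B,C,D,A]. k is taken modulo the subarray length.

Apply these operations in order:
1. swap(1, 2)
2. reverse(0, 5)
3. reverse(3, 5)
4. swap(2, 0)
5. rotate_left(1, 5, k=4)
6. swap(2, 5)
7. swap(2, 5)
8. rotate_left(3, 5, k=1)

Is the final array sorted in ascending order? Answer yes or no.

Answer: no

Derivation:
After 1 (swap(1, 2)): [B, E, D, A, C, F]
After 2 (reverse(0, 5)): [F, C, A, D, E, B]
After 3 (reverse(3, 5)): [F, C, A, B, E, D]
After 4 (swap(2, 0)): [A, C, F, B, E, D]
After 5 (rotate_left(1, 5, k=4)): [A, D, C, F, B, E]
After 6 (swap(2, 5)): [A, D, E, F, B, C]
After 7 (swap(2, 5)): [A, D, C, F, B, E]
After 8 (rotate_left(3, 5, k=1)): [A, D, C, B, E, F]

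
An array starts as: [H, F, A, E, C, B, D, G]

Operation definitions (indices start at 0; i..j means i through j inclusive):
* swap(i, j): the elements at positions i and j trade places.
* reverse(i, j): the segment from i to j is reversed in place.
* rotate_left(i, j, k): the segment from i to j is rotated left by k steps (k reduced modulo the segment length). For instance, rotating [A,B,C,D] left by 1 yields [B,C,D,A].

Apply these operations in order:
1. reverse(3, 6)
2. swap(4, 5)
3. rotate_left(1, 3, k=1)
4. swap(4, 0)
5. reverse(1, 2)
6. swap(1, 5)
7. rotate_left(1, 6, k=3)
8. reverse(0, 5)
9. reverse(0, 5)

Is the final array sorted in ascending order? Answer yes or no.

After 1 (reverse(3, 6)): [H, F, A, D, B, C, E, G]
After 2 (swap(4, 5)): [H, F, A, D, C, B, E, G]
After 3 (rotate_left(1, 3, k=1)): [H, A, D, F, C, B, E, G]
After 4 (swap(4, 0)): [C, A, D, F, H, B, E, G]
After 5 (reverse(1, 2)): [C, D, A, F, H, B, E, G]
After 6 (swap(1, 5)): [C, B, A, F, H, D, E, G]
After 7 (rotate_left(1, 6, k=3)): [C, H, D, E, B, A, F, G]
After 8 (reverse(0, 5)): [A, B, E, D, H, C, F, G]
After 9 (reverse(0, 5)): [C, H, D, E, B, A, F, G]

Answer: no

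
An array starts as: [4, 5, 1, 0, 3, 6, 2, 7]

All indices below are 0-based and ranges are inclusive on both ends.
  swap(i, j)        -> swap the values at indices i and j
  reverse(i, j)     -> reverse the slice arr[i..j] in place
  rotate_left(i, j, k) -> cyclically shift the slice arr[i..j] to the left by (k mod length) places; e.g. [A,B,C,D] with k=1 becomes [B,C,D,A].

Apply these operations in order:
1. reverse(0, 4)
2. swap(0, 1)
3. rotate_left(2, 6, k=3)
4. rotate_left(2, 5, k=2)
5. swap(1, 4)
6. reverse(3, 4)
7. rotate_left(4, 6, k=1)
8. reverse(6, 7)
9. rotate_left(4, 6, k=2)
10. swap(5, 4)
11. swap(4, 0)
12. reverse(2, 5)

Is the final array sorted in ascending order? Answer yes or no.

Answer: no

Derivation:
After 1 (reverse(0, 4)): [3, 0, 1, 5, 4, 6, 2, 7]
After 2 (swap(0, 1)): [0, 3, 1, 5, 4, 6, 2, 7]
After 3 (rotate_left(2, 6, k=3)): [0, 3, 6, 2, 1, 5, 4, 7]
After 4 (rotate_left(2, 5, k=2)): [0, 3, 1, 5, 6, 2, 4, 7]
After 5 (swap(1, 4)): [0, 6, 1, 5, 3, 2, 4, 7]
After 6 (reverse(3, 4)): [0, 6, 1, 3, 5, 2, 4, 7]
After 7 (rotate_left(4, 6, k=1)): [0, 6, 1, 3, 2, 4, 5, 7]
After 8 (reverse(6, 7)): [0, 6, 1, 3, 2, 4, 7, 5]
After 9 (rotate_left(4, 6, k=2)): [0, 6, 1, 3, 7, 2, 4, 5]
After 10 (swap(5, 4)): [0, 6, 1, 3, 2, 7, 4, 5]
After 11 (swap(4, 0)): [2, 6, 1, 3, 0, 7, 4, 5]
After 12 (reverse(2, 5)): [2, 6, 7, 0, 3, 1, 4, 5]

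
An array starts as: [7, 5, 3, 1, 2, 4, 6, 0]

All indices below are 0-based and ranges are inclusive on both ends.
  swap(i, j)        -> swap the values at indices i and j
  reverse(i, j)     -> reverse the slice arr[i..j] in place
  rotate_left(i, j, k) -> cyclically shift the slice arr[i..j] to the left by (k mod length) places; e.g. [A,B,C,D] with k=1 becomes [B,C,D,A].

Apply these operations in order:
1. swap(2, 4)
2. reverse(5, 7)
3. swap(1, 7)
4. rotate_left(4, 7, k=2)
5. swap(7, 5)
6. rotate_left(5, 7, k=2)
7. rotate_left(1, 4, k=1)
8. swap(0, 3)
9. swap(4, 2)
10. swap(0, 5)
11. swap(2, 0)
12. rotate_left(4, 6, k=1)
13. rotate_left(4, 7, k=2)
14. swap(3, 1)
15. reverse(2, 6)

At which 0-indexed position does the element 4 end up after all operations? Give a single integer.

After 1 (swap(2, 4)): [7, 5, 2, 1, 3, 4, 6, 0]
After 2 (reverse(5, 7)): [7, 5, 2, 1, 3, 0, 6, 4]
After 3 (swap(1, 7)): [7, 4, 2, 1, 3, 0, 6, 5]
After 4 (rotate_left(4, 7, k=2)): [7, 4, 2, 1, 6, 5, 3, 0]
After 5 (swap(7, 5)): [7, 4, 2, 1, 6, 0, 3, 5]
After 6 (rotate_left(5, 7, k=2)): [7, 4, 2, 1, 6, 5, 0, 3]
After 7 (rotate_left(1, 4, k=1)): [7, 2, 1, 6, 4, 5, 0, 3]
After 8 (swap(0, 3)): [6, 2, 1, 7, 4, 5, 0, 3]
After 9 (swap(4, 2)): [6, 2, 4, 7, 1, 5, 0, 3]
After 10 (swap(0, 5)): [5, 2, 4, 7, 1, 6, 0, 3]
After 11 (swap(2, 0)): [4, 2, 5, 7, 1, 6, 0, 3]
After 12 (rotate_left(4, 6, k=1)): [4, 2, 5, 7, 6, 0, 1, 3]
After 13 (rotate_left(4, 7, k=2)): [4, 2, 5, 7, 1, 3, 6, 0]
After 14 (swap(3, 1)): [4, 7, 5, 2, 1, 3, 6, 0]
After 15 (reverse(2, 6)): [4, 7, 6, 3, 1, 2, 5, 0]

Answer: 0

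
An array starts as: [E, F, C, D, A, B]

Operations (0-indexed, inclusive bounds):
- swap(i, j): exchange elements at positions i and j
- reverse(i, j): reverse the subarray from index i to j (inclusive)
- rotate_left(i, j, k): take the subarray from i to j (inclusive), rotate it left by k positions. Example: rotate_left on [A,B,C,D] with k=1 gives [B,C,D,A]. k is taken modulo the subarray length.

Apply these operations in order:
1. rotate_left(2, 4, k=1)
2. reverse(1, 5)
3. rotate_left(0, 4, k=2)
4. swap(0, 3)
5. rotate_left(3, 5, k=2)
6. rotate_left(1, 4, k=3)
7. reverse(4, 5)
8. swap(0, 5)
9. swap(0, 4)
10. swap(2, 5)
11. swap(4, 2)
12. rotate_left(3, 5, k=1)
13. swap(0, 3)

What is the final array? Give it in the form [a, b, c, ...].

Answer: [E, C, F, B, A, D]

Derivation:
After 1 (rotate_left(2, 4, k=1)): [E, F, D, A, C, B]
After 2 (reverse(1, 5)): [E, B, C, A, D, F]
After 3 (rotate_left(0, 4, k=2)): [C, A, D, E, B, F]
After 4 (swap(0, 3)): [E, A, D, C, B, F]
After 5 (rotate_left(3, 5, k=2)): [E, A, D, F, C, B]
After 6 (rotate_left(1, 4, k=3)): [E, C, A, D, F, B]
After 7 (reverse(4, 5)): [E, C, A, D, B, F]
After 8 (swap(0, 5)): [F, C, A, D, B, E]
After 9 (swap(0, 4)): [B, C, A, D, F, E]
After 10 (swap(2, 5)): [B, C, E, D, F, A]
After 11 (swap(4, 2)): [B, C, F, D, E, A]
After 12 (rotate_left(3, 5, k=1)): [B, C, F, E, A, D]
After 13 (swap(0, 3)): [E, C, F, B, A, D]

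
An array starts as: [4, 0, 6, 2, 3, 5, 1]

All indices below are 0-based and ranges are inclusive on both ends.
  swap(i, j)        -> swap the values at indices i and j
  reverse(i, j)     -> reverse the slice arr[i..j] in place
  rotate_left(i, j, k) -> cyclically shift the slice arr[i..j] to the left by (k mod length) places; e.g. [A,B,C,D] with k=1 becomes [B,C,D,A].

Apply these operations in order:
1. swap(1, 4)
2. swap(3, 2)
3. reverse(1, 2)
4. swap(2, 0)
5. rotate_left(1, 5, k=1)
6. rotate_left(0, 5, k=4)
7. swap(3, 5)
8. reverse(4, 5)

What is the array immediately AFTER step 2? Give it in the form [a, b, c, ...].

After 1 (swap(1, 4)): [4, 3, 6, 2, 0, 5, 1]
After 2 (swap(3, 2)): [4, 3, 2, 6, 0, 5, 1]

Answer: [4, 3, 2, 6, 0, 5, 1]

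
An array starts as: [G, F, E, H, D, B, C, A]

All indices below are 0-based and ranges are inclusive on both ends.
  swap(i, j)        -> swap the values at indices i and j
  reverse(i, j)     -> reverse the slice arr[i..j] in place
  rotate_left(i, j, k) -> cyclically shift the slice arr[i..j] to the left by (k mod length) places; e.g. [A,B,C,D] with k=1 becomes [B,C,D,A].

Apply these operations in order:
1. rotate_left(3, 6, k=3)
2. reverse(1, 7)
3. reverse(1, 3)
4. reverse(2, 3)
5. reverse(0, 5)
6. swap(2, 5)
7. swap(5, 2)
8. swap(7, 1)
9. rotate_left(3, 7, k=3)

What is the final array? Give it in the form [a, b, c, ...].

After 1 (rotate_left(3, 6, k=3)): [G, F, E, C, H, D, B, A]
After 2 (reverse(1, 7)): [G, A, B, D, H, C, E, F]
After 3 (reverse(1, 3)): [G, D, B, A, H, C, E, F]
After 4 (reverse(2, 3)): [G, D, A, B, H, C, E, F]
After 5 (reverse(0, 5)): [C, H, B, A, D, G, E, F]
After 6 (swap(2, 5)): [C, H, G, A, D, B, E, F]
After 7 (swap(5, 2)): [C, H, B, A, D, G, E, F]
After 8 (swap(7, 1)): [C, F, B, A, D, G, E, H]
After 9 (rotate_left(3, 7, k=3)): [C, F, B, E, H, A, D, G]

Answer: [C, F, B, E, H, A, D, G]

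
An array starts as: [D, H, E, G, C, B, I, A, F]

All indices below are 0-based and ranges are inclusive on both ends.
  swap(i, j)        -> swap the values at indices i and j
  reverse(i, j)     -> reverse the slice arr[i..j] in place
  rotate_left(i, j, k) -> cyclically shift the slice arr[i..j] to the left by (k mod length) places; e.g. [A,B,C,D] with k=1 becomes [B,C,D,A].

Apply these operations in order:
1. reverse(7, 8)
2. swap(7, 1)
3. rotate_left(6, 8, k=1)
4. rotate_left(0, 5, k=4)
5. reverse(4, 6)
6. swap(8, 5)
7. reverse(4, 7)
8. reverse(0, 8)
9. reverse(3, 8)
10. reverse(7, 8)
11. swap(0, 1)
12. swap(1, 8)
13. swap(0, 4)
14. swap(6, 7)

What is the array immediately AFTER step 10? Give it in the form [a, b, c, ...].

Answer: [G, H, I, C, B, D, F, E, A]

Derivation:
After 1 (reverse(7, 8)): [D, H, E, G, C, B, I, F, A]
After 2 (swap(7, 1)): [D, F, E, G, C, B, I, H, A]
After 3 (rotate_left(6, 8, k=1)): [D, F, E, G, C, B, H, A, I]
After 4 (rotate_left(0, 5, k=4)): [C, B, D, F, E, G, H, A, I]
After 5 (reverse(4, 6)): [C, B, D, F, H, G, E, A, I]
After 6 (swap(8, 5)): [C, B, D, F, H, I, E, A, G]
After 7 (reverse(4, 7)): [C, B, D, F, A, E, I, H, G]
After 8 (reverse(0, 8)): [G, H, I, E, A, F, D, B, C]
After 9 (reverse(3, 8)): [G, H, I, C, B, D, F, A, E]
After 10 (reverse(7, 8)): [G, H, I, C, B, D, F, E, A]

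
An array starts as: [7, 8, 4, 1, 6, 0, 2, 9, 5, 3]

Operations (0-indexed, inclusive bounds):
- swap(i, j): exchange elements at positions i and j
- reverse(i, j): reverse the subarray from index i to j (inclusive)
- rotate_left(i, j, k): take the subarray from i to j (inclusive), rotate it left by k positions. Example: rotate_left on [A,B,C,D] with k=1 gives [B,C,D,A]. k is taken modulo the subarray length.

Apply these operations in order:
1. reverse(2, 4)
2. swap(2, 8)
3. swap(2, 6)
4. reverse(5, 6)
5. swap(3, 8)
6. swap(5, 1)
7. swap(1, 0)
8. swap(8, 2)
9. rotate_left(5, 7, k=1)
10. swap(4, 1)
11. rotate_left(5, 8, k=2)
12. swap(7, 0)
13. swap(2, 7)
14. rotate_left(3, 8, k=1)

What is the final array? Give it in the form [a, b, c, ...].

After 1 (reverse(2, 4)): [7, 8, 6, 1, 4, 0, 2, 9, 5, 3]
After 2 (swap(2, 8)): [7, 8, 5, 1, 4, 0, 2, 9, 6, 3]
After 3 (swap(2, 6)): [7, 8, 2, 1, 4, 0, 5, 9, 6, 3]
After 4 (reverse(5, 6)): [7, 8, 2, 1, 4, 5, 0, 9, 6, 3]
After 5 (swap(3, 8)): [7, 8, 2, 6, 4, 5, 0, 9, 1, 3]
After 6 (swap(5, 1)): [7, 5, 2, 6, 4, 8, 0, 9, 1, 3]
After 7 (swap(1, 0)): [5, 7, 2, 6, 4, 8, 0, 9, 1, 3]
After 8 (swap(8, 2)): [5, 7, 1, 6, 4, 8, 0, 9, 2, 3]
After 9 (rotate_left(5, 7, k=1)): [5, 7, 1, 6, 4, 0, 9, 8, 2, 3]
After 10 (swap(4, 1)): [5, 4, 1, 6, 7, 0, 9, 8, 2, 3]
After 11 (rotate_left(5, 8, k=2)): [5, 4, 1, 6, 7, 8, 2, 0, 9, 3]
After 12 (swap(7, 0)): [0, 4, 1, 6, 7, 8, 2, 5, 9, 3]
After 13 (swap(2, 7)): [0, 4, 5, 6, 7, 8, 2, 1, 9, 3]
After 14 (rotate_left(3, 8, k=1)): [0, 4, 5, 7, 8, 2, 1, 9, 6, 3]

Answer: [0, 4, 5, 7, 8, 2, 1, 9, 6, 3]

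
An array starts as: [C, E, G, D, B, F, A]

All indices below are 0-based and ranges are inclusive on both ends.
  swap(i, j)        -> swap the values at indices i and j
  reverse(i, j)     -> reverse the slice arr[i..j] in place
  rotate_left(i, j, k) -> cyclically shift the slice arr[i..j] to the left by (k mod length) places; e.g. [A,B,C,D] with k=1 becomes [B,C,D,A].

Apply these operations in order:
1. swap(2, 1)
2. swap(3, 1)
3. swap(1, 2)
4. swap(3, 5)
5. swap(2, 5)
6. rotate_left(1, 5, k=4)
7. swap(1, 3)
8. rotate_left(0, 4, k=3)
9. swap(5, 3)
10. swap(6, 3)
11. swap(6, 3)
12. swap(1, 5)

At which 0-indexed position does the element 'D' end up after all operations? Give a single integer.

Answer: 0

Derivation:
After 1 (swap(2, 1)): [C, G, E, D, B, F, A]
After 2 (swap(3, 1)): [C, D, E, G, B, F, A]
After 3 (swap(1, 2)): [C, E, D, G, B, F, A]
After 4 (swap(3, 5)): [C, E, D, F, B, G, A]
After 5 (swap(2, 5)): [C, E, G, F, B, D, A]
After 6 (rotate_left(1, 5, k=4)): [C, D, E, G, F, B, A]
After 7 (swap(1, 3)): [C, G, E, D, F, B, A]
After 8 (rotate_left(0, 4, k=3)): [D, F, C, G, E, B, A]
After 9 (swap(5, 3)): [D, F, C, B, E, G, A]
After 10 (swap(6, 3)): [D, F, C, A, E, G, B]
After 11 (swap(6, 3)): [D, F, C, B, E, G, A]
After 12 (swap(1, 5)): [D, G, C, B, E, F, A]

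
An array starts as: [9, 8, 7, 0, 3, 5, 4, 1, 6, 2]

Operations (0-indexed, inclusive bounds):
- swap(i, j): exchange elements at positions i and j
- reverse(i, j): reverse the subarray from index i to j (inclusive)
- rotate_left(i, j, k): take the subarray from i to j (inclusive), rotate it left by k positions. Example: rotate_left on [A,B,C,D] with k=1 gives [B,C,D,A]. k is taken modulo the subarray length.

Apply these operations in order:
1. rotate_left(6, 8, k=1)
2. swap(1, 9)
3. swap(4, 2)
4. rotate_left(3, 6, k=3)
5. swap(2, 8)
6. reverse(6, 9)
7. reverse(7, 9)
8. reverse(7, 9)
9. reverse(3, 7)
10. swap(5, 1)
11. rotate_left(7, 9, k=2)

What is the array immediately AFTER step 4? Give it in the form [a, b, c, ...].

Answer: [9, 2, 3, 1, 0, 7, 5, 6, 4, 8]

Derivation:
After 1 (rotate_left(6, 8, k=1)): [9, 8, 7, 0, 3, 5, 1, 6, 4, 2]
After 2 (swap(1, 9)): [9, 2, 7, 0, 3, 5, 1, 6, 4, 8]
After 3 (swap(4, 2)): [9, 2, 3, 0, 7, 5, 1, 6, 4, 8]
After 4 (rotate_left(3, 6, k=3)): [9, 2, 3, 1, 0, 7, 5, 6, 4, 8]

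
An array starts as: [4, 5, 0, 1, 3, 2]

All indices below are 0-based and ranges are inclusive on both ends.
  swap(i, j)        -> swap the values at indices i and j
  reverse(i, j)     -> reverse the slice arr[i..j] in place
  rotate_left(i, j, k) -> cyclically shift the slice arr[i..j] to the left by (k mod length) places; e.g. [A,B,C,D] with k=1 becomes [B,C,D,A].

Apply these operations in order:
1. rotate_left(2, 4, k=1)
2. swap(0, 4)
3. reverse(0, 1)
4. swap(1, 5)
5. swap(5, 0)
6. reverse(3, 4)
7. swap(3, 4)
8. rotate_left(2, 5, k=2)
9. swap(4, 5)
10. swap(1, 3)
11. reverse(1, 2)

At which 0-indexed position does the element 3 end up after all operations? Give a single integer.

Answer: 4

Derivation:
After 1 (rotate_left(2, 4, k=1)): [4, 5, 1, 3, 0, 2]
After 2 (swap(0, 4)): [0, 5, 1, 3, 4, 2]
After 3 (reverse(0, 1)): [5, 0, 1, 3, 4, 2]
After 4 (swap(1, 5)): [5, 2, 1, 3, 4, 0]
After 5 (swap(5, 0)): [0, 2, 1, 3, 4, 5]
After 6 (reverse(3, 4)): [0, 2, 1, 4, 3, 5]
After 7 (swap(3, 4)): [0, 2, 1, 3, 4, 5]
After 8 (rotate_left(2, 5, k=2)): [0, 2, 4, 5, 1, 3]
After 9 (swap(4, 5)): [0, 2, 4, 5, 3, 1]
After 10 (swap(1, 3)): [0, 5, 4, 2, 3, 1]
After 11 (reverse(1, 2)): [0, 4, 5, 2, 3, 1]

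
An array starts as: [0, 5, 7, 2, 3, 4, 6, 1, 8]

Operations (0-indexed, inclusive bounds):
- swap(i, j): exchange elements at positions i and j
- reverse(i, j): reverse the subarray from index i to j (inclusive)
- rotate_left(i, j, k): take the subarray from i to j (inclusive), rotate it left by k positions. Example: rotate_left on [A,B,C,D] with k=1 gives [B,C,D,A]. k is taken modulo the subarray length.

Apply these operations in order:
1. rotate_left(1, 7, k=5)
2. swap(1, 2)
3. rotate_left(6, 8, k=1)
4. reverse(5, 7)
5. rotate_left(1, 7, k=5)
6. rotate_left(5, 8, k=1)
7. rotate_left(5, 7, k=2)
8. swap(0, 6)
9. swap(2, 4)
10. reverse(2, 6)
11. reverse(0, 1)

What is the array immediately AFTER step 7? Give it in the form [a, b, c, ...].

After 1 (rotate_left(1, 7, k=5)): [0, 6, 1, 5, 7, 2, 3, 4, 8]
After 2 (swap(1, 2)): [0, 1, 6, 5, 7, 2, 3, 4, 8]
After 3 (rotate_left(6, 8, k=1)): [0, 1, 6, 5, 7, 2, 4, 8, 3]
After 4 (reverse(5, 7)): [0, 1, 6, 5, 7, 8, 4, 2, 3]
After 5 (rotate_left(1, 7, k=5)): [0, 4, 2, 1, 6, 5, 7, 8, 3]
After 6 (rotate_left(5, 8, k=1)): [0, 4, 2, 1, 6, 7, 8, 3, 5]
After 7 (rotate_left(5, 7, k=2)): [0, 4, 2, 1, 6, 3, 7, 8, 5]

Answer: [0, 4, 2, 1, 6, 3, 7, 8, 5]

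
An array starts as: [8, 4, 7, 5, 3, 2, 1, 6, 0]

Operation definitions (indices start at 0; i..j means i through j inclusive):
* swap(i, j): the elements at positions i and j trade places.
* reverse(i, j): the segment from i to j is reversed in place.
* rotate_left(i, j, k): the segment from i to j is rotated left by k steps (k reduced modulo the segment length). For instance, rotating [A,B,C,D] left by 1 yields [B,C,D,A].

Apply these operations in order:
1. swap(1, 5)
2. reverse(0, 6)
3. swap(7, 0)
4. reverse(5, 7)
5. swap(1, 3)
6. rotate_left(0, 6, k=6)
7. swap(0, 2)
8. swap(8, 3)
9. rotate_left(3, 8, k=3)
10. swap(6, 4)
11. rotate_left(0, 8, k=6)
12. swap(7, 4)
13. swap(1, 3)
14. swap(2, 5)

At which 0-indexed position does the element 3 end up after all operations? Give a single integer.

After 1 (swap(1, 5)): [8, 2, 7, 5, 3, 4, 1, 6, 0]
After 2 (reverse(0, 6)): [1, 4, 3, 5, 7, 2, 8, 6, 0]
After 3 (swap(7, 0)): [6, 4, 3, 5, 7, 2, 8, 1, 0]
After 4 (reverse(5, 7)): [6, 4, 3, 5, 7, 1, 8, 2, 0]
After 5 (swap(1, 3)): [6, 5, 3, 4, 7, 1, 8, 2, 0]
After 6 (rotate_left(0, 6, k=6)): [8, 6, 5, 3, 4, 7, 1, 2, 0]
After 7 (swap(0, 2)): [5, 6, 8, 3, 4, 7, 1, 2, 0]
After 8 (swap(8, 3)): [5, 6, 8, 0, 4, 7, 1, 2, 3]
After 9 (rotate_left(3, 8, k=3)): [5, 6, 8, 1, 2, 3, 0, 4, 7]
After 10 (swap(6, 4)): [5, 6, 8, 1, 0, 3, 2, 4, 7]
After 11 (rotate_left(0, 8, k=6)): [2, 4, 7, 5, 6, 8, 1, 0, 3]
After 12 (swap(7, 4)): [2, 4, 7, 5, 0, 8, 1, 6, 3]
After 13 (swap(1, 3)): [2, 5, 7, 4, 0, 8, 1, 6, 3]
After 14 (swap(2, 5)): [2, 5, 8, 4, 0, 7, 1, 6, 3]

Answer: 8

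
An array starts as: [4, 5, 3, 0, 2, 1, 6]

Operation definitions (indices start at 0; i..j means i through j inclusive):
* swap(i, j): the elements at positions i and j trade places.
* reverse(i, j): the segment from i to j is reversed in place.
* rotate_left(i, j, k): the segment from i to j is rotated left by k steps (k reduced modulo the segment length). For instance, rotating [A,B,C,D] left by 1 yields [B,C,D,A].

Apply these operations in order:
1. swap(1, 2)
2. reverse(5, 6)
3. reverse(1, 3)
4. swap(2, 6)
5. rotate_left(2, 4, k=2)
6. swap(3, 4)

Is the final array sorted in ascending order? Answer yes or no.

Answer: no

Derivation:
After 1 (swap(1, 2)): [4, 3, 5, 0, 2, 1, 6]
After 2 (reverse(5, 6)): [4, 3, 5, 0, 2, 6, 1]
After 3 (reverse(1, 3)): [4, 0, 5, 3, 2, 6, 1]
After 4 (swap(2, 6)): [4, 0, 1, 3, 2, 6, 5]
After 5 (rotate_left(2, 4, k=2)): [4, 0, 2, 1, 3, 6, 5]
After 6 (swap(3, 4)): [4, 0, 2, 3, 1, 6, 5]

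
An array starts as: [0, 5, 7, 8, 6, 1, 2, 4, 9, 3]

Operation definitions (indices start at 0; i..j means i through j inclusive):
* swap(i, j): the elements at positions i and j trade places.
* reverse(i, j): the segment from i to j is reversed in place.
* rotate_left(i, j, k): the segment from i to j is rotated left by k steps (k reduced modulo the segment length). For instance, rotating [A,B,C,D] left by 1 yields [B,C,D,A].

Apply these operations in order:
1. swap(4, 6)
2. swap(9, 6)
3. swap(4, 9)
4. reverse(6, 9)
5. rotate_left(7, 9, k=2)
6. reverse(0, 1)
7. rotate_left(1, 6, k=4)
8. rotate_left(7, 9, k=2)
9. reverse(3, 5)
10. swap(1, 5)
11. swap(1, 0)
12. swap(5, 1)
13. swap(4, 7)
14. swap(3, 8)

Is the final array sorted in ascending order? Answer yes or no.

Answer: yes

Derivation:
After 1 (swap(4, 6)): [0, 5, 7, 8, 2, 1, 6, 4, 9, 3]
After 2 (swap(9, 6)): [0, 5, 7, 8, 2, 1, 3, 4, 9, 6]
After 3 (swap(4, 9)): [0, 5, 7, 8, 6, 1, 3, 4, 9, 2]
After 4 (reverse(6, 9)): [0, 5, 7, 8, 6, 1, 2, 9, 4, 3]
After 5 (rotate_left(7, 9, k=2)): [0, 5, 7, 8, 6, 1, 2, 3, 9, 4]
After 6 (reverse(0, 1)): [5, 0, 7, 8, 6, 1, 2, 3, 9, 4]
After 7 (rotate_left(1, 6, k=4)): [5, 1, 2, 0, 7, 8, 6, 3, 9, 4]
After 8 (rotate_left(7, 9, k=2)): [5, 1, 2, 0, 7, 8, 6, 4, 3, 9]
After 9 (reverse(3, 5)): [5, 1, 2, 8, 7, 0, 6, 4, 3, 9]
After 10 (swap(1, 5)): [5, 0, 2, 8, 7, 1, 6, 4, 3, 9]
After 11 (swap(1, 0)): [0, 5, 2, 8, 7, 1, 6, 4, 3, 9]
After 12 (swap(5, 1)): [0, 1, 2, 8, 7, 5, 6, 4, 3, 9]
After 13 (swap(4, 7)): [0, 1, 2, 8, 4, 5, 6, 7, 3, 9]
After 14 (swap(3, 8)): [0, 1, 2, 3, 4, 5, 6, 7, 8, 9]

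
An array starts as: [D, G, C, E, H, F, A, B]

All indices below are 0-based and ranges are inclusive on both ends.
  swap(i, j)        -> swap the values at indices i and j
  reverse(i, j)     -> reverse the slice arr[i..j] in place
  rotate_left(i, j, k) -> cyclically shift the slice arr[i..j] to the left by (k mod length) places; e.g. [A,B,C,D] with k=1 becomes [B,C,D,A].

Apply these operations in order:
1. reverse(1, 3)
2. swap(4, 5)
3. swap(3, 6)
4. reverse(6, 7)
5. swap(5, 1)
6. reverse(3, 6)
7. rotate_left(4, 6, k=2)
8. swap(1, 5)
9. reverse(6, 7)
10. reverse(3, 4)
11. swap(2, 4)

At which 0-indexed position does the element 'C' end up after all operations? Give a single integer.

After 1 (reverse(1, 3)): [D, E, C, G, H, F, A, B]
After 2 (swap(4, 5)): [D, E, C, G, F, H, A, B]
After 3 (swap(3, 6)): [D, E, C, A, F, H, G, B]
After 4 (reverse(6, 7)): [D, E, C, A, F, H, B, G]
After 5 (swap(5, 1)): [D, H, C, A, F, E, B, G]
After 6 (reverse(3, 6)): [D, H, C, B, E, F, A, G]
After 7 (rotate_left(4, 6, k=2)): [D, H, C, B, A, E, F, G]
After 8 (swap(1, 5)): [D, E, C, B, A, H, F, G]
After 9 (reverse(6, 7)): [D, E, C, B, A, H, G, F]
After 10 (reverse(3, 4)): [D, E, C, A, B, H, G, F]
After 11 (swap(2, 4)): [D, E, B, A, C, H, G, F]

Answer: 4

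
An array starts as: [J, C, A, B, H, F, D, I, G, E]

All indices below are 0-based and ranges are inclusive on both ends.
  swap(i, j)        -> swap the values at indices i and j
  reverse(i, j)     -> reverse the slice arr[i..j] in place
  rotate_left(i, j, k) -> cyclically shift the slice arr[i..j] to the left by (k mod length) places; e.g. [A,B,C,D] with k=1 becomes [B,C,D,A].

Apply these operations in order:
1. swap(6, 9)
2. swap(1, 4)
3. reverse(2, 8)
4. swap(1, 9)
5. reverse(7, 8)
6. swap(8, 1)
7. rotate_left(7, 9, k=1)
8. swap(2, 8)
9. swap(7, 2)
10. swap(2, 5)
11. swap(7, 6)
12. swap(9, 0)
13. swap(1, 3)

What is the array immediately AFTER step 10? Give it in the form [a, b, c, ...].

After 1 (swap(6, 9)): [J, C, A, B, H, F, E, I, G, D]
After 2 (swap(1, 4)): [J, H, A, B, C, F, E, I, G, D]
After 3 (reverse(2, 8)): [J, H, G, I, E, F, C, B, A, D]
After 4 (swap(1, 9)): [J, D, G, I, E, F, C, B, A, H]
After 5 (reverse(7, 8)): [J, D, G, I, E, F, C, A, B, H]
After 6 (swap(8, 1)): [J, B, G, I, E, F, C, A, D, H]
After 7 (rotate_left(7, 9, k=1)): [J, B, G, I, E, F, C, D, H, A]
After 8 (swap(2, 8)): [J, B, H, I, E, F, C, D, G, A]
After 9 (swap(7, 2)): [J, B, D, I, E, F, C, H, G, A]
After 10 (swap(2, 5)): [J, B, F, I, E, D, C, H, G, A]

Answer: [J, B, F, I, E, D, C, H, G, A]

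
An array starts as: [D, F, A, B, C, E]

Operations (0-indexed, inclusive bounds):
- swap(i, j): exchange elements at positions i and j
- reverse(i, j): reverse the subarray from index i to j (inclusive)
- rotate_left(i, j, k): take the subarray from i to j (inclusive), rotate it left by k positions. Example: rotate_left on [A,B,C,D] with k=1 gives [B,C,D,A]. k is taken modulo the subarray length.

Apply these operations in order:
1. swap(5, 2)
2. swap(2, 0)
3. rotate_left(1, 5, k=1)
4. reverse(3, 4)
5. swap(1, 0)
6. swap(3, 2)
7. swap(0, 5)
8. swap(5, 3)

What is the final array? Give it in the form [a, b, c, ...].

After 1 (swap(5, 2)): [D, F, E, B, C, A]
After 2 (swap(2, 0)): [E, F, D, B, C, A]
After 3 (rotate_left(1, 5, k=1)): [E, D, B, C, A, F]
After 4 (reverse(3, 4)): [E, D, B, A, C, F]
After 5 (swap(1, 0)): [D, E, B, A, C, F]
After 6 (swap(3, 2)): [D, E, A, B, C, F]
After 7 (swap(0, 5)): [F, E, A, B, C, D]
After 8 (swap(5, 3)): [F, E, A, D, C, B]

Answer: [F, E, A, D, C, B]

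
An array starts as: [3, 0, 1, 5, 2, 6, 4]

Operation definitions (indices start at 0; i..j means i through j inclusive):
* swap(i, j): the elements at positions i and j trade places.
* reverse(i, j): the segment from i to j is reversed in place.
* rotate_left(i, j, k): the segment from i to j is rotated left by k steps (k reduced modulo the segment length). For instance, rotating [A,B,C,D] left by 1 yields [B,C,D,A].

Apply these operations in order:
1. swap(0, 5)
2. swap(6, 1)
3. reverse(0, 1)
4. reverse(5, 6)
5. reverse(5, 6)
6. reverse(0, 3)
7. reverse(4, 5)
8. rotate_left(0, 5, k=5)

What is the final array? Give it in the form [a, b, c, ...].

After 1 (swap(0, 5)): [6, 0, 1, 5, 2, 3, 4]
After 2 (swap(6, 1)): [6, 4, 1, 5, 2, 3, 0]
After 3 (reverse(0, 1)): [4, 6, 1, 5, 2, 3, 0]
After 4 (reverse(5, 6)): [4, 6, 1, 5, 2, 0, 3]
After 5 (reverse(5, 6)): [4, 6, 1, 5, 2, 3, 0]
After 6 (reverse(0, 3)): [5, 1, 6, 4, 2, 3, 0]
After 7 (reverse(4, 5)): [5, 1, 6, 4, 3, 2, 0]
After 8 (rotate_left(0, 5, k=5)): [2, 5, 1, 6, 4, 3, 0]

Answer: [2, 5, 1, 6, 4, 3, 0]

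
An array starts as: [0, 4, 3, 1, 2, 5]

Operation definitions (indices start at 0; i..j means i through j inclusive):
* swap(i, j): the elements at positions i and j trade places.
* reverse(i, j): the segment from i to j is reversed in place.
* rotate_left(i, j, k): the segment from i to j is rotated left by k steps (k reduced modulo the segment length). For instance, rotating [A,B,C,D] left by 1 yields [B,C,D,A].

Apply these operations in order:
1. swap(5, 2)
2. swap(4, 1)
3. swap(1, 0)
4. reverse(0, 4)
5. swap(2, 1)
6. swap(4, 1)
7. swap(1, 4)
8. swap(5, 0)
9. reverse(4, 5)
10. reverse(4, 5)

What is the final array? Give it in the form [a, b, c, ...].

Answer: [3, 5, 1, 0, 2, 4]

Derivation:
After 1 (swap(5, 2)): [0, 4, 5, 1, 2, 3]
After 2 (swap(4, 1)): [0, 2, 5, 1, 4, 3]
After 3 (swap(1, 0)): [2, 0, 5, 1, 4, 3]
After 4 (reverse(0, 4)): [4, 1, 5, 0, 2, 3]
After 5 (swap(2, 1)): [4, 5, 1, 0, 2, 3]
After 6 (swap(4, 1)): [4, 2, 1, 0, 5, 3]
After 7 (swap(1, 4)): [4, 5, 1, 0, 2, 3]
After 8 (swap(5, 0)): [3, 5, 1, 0, 2, 4]
After 9 (reverse(4, 5)): [3, 5, 1, 0, 4, 2]
After 10 (reverse(4, 5)): [3, 5, 1, 0, 2, 4]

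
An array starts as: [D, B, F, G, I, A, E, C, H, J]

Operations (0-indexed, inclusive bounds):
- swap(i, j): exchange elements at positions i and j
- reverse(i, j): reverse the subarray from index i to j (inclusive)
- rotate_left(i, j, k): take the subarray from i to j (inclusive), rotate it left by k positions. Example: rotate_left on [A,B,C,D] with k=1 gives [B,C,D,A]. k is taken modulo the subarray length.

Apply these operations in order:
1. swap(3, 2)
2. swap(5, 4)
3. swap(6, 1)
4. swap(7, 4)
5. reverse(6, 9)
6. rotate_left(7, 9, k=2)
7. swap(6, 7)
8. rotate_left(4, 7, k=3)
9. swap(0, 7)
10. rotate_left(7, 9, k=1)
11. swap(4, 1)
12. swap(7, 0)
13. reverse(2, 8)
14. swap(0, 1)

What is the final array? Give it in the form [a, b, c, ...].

After 1 (swap(3, 2)): [D, B, G, F, I, A, E, C, H, J]
After 2 (swap(5, 4)): [D, B, G, F, A, I, E, C, H, J]
After 3 (swap(6, 1)): [D, E, G, F, A, I, B, C, H, J]
After 4 (swap(7, 4)): [D, E, G, F, C, I, B, A, H, J]
After 5 (reverse(6, 9)): [D, E, G, F, C, I, J, H, A, B]
After 6 (rotate_left(7, 9, k=2)): [D, E, G, F, C, I, J, B, H, A]
After 7 (swap(6, 7)): [D, E, G, F, C, I, B, J, H, A]
After 8 (rotate_left(4, 7, k=3)): [D, E, G, F, J, C, I, B, H, A]
After 9 (swap(0, 7)): [B, E, G, F, J, C, I, D, H, A]
After 10 (rotate_left(7, 9, k=1)): [B, E, G, F, J, C, I, H, A, D]
After 11 (swap(4, 1)): [B, J, G, F, E, C, I, H, A, D]
After 12 (swap(7, 0)): [H, J, G, F, E, C, I, B, A, D]
After 13 (reverse(2, 8)): [H, J, A, B, I, C, E, F, G, D]
After 14 (swap(0, 1)): [J, H, A, B, I, C, E, F, G, D]

Answer: [J, H, A, B, I, C, E, F, G, D]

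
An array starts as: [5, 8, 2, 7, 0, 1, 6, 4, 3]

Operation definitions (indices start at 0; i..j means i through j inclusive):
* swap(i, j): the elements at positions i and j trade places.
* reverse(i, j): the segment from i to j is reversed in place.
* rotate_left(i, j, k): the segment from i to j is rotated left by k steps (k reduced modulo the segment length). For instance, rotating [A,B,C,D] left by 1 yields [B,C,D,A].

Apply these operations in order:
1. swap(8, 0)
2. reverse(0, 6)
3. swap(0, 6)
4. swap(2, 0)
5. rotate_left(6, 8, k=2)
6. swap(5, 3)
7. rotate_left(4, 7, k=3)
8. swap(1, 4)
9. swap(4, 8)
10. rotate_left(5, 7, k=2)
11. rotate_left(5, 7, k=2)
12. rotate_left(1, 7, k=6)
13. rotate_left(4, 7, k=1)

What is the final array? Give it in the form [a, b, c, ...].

Answer: [0, 2, 6, 3, 4, 7, 5, 8, 1]

Derivation:
After 1 (swap(8, 0)): [3, 8, 2, 7, 0, 1, 6, 4, 5]
After 2 (reverse(0, 6)): [6, 1, 0, 7, 2, 8, 3, 4, 5]
After 3 (swap(0, 6)): [3, 1, 0, 7, 2, 8, 6, 4, 5]
After 4 (swap(2, 0)): [0, 1, 3, 7, 2, 8, 6, 4, 5]
After 5 (rotate_left(6, 8, k=2)): [0, 1, 3, 7, 2, 8, 5, 6, 4]
After 6 (swap(5, 3)): [0, 1, 3, 8, 2, 7, 5, 6, 4]
After 7 (rotate_left(4, 7, k=3)): [0, 1, 3, 8, 6, 2, 7, 5, 4]
After 8 (swap(1, 4)): [0, 6, 3, 8, 1, 2, 7, 5, 4]
After 9 (swap(4, 8)): [0, 6, 3, 8, 4, 2, 7, 5, 1]
After 10 (rotate_left(5, 7, k=2)): [0, 6, 3, 8, 4, 5, 2, 7, 1]
After 11 (rotate_left(5, 7, k=2)): [0, 6, 3, 8, 4, 7, 5, 2, 1]
After 12 (rotate_left(1, 7, k=6)): [0, 2, 6, 3, 8, 4, 7, 5, 1]
After 13 (rotate_left(4, 7, k=1)): [0, 2, 6, 3, 4, 7, 5, 8, 1]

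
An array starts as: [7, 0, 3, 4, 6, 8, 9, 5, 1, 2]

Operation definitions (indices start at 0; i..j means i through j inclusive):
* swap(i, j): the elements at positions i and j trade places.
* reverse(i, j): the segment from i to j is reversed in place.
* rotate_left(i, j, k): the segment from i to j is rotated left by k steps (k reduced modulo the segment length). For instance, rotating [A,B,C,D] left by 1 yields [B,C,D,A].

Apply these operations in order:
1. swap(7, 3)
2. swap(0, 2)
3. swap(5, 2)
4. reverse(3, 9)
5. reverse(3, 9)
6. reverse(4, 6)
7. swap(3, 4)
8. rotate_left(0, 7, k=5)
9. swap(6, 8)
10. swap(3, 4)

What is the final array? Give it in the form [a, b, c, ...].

Answer: [7, 6, 4, 0, 3, 8, 1, 5, 9, 2]

Derivation:
After 1 (swap(7, 3)): [7, 0, 3, 5, 6, 8, 9, 4, 1, 2]
After 2 (swap(0, 2)): [3, 0, 7, 5, 6, 8, 9, 4, 1, 2]
After 3 (swap(5, 2)): [3, 0, 8, 5, 6, 7, 9, 4, 1, 2]
After 4 (reverse(3, 9)): [3, 0, 8, 2, 1, 4, 9, 7, 6, 5]
After 5 (reverse(3, 9)): [3, 0, 8, 5, 6, 7, 9, 4, 1, 2]
After 6 (reverse(4, 6)): [3, 0, 8, 5, 9, 7, 6, 4, 1, 2]
After 7 (swap(3, 4)): [3, 0, 8, 9, 5, 7, 6, 4, 1, 2]
After 8 (rotate_left(0, 7, k=5)): [7, 6, 4, 3, 0, 8, 9, 5, 1, 2]
After 9 (swap(6, 8)): [7, 6, 4, 3, 0, 8, 1, 5, 9, 2]
After 10 (swap(3, 4)): [7, 6, 4, 0, 3, 8, 1, 5, 9, 2]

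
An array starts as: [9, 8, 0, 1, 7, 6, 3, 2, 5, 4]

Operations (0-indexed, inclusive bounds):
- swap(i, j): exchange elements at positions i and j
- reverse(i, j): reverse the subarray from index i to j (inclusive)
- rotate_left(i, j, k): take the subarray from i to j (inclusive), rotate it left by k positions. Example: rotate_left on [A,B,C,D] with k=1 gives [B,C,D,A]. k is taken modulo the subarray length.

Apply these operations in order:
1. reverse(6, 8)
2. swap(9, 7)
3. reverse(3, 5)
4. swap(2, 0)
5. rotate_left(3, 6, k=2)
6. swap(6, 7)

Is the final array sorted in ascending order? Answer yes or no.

Answer: no

Derivation:
After 1 (reverse(6, 8)): [9, 8, 0, 1, 7, 6, 5, 2, 3, 4]
After 2 (swap(9, 7)): [9, 8, 0, 1, 7, 6, 5, 4, 3, 2]
After 3 (reverse(3, 5)): [9, 8, 0, 6, 7, 1, 5, 4, 3, 2]
After 4 (swap(2, 0)): [0, 8, 9, 6, 7, 1, 5, 4, 3, 2]
After 5 (rotate_left(3, 6, k=2)): [0, 8, 9, 1, 5, 6, 7, 4, 3, 2]
After 6 (swap(6, 7)): [0, 8, 9, 1, 5, 6, 4, 7, 3, 2]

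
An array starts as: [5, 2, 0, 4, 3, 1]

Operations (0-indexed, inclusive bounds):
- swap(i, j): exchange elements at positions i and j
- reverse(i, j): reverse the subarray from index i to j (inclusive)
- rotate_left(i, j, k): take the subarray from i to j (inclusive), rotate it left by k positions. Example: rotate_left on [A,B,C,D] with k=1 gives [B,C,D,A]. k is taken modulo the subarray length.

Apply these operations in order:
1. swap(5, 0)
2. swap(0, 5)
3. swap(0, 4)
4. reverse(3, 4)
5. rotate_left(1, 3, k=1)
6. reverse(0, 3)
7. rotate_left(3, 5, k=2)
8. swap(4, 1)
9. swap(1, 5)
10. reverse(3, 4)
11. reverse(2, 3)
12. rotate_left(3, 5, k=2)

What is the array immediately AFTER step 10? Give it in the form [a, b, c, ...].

Answer: [2, 4, 0, 5, 1, 3]

Derivation:
After 1 (swap(5, 0)): [1, 2, 0, 4, 3, 5]
After 2 (swap(0, 5)): [5, 2, 0, 4, 3, 1]
After 3 (swap(0, 4)): [3, 2, 0, 4, 5, 1]
After 4 (reverse(3, 4)): [3, 2, 0, 5, 4, 1]
After 5 (rotate_left(1, 3, k=1)): [3, 0, 5, 2, 4, 1]
After 6 (reverse(0, 3)): [2, 5, 0, 3, 4, 1]
After 7 (rotate_left(3, 5, k=2)): [2, 5, 0, 1, 3, 4]
After 8 (swap(4, 1)): [2, 3, 0, 1, 5, 4]
After 9 (swap(1, 5)): [2, 4, 0, 1, 5, 3]
After 10 (reverse(3, 4)): [2, 4, 0, 5, 1, 3]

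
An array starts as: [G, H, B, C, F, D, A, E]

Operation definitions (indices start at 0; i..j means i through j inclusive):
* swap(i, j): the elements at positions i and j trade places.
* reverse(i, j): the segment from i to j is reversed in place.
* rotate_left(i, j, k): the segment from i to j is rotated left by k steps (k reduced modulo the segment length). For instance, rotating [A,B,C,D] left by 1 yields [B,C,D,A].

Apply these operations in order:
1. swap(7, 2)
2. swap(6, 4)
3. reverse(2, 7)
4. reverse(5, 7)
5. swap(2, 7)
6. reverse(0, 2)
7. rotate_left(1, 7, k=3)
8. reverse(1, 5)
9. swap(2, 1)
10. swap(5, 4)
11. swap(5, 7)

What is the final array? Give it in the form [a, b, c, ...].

After 1 (swap(7, 2)): [G, H, E, C, F, D, A, B]
After 2 (swap(6, 4)): [G, H, E, C, A, D, F, B]
After 3 (reverse(2, 7)): [G, H, B, F, D, A, C, E]
After 4 (reverse(5, 7)): [G, H, B, F, D, E, C, A]
After 5 (swap(2, 7)): [G, H, A, F, D, E, C, B]
After 6 (reverse(0, 2)): [A, H, G, F, D, E, C, B]
After 7 (rotate_left(1, 7, k=3)): [A, D, E, C, B, H, G, F]
After 8 (reverse(1, 5)): [A, H, B, C, E, D, G, F]
After 9 (swap(2, 1)): [A, B, H, C, E, D, G, F]
After 10 (swap(5, 4)): [A, B, H, C, D, E, G, F]
After 11 (swap(5, 7)): [A, B, H, C, D, F, G, E]

Answer: [A, B, H, C, D, F, G, E]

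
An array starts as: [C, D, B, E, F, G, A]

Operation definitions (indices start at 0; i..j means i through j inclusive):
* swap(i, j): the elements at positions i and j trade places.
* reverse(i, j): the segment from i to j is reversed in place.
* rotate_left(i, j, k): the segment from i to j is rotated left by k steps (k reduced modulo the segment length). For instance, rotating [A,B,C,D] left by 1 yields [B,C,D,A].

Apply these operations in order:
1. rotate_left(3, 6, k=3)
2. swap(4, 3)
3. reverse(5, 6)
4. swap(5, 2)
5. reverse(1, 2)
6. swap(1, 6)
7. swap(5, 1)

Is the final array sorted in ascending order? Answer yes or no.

After 1 (rotate_left(3, 6, k=3)): [C, D, B, A, E, F, G]
After 2 (swap(4, 3)): [C, D, B, E, A, F, G]
After 3 (reverse(5, 6)): [C, D, B, E, A, G, F]
After 4 (swap(5, 2)): [C, D, G, E, A, B, F]
After 5 (reverse(1, 2)): [C, G, D, E, A, B, F]
After 6 (swap(1, 6)): [C, F, D, E, A, B, G]
After 7 (swap(5, 1)): [C, B, D, E, A, F, G]

Answer: no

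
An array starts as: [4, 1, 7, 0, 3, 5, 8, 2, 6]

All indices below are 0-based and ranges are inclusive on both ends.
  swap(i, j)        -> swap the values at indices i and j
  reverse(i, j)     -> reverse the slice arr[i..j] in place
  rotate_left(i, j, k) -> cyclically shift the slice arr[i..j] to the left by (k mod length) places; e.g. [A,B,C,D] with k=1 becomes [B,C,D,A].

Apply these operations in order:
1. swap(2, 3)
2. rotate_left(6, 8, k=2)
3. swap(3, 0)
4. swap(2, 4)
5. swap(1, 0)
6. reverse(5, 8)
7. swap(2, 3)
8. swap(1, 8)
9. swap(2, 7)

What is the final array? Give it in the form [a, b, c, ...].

Answer: [1, 5, 6, 3, 0, 2, 8, 4, 7]

Derivation:
After 1 (swap(2, 3)): [4, 1, 0, 7, 3, 5, 8, 2, 6]
After 2 (rotate_left(6, 8, k=2)): [4, 1, 0, 7, 3, 5, 6, 8, 2]
After 3 (swap(3, 0)): [7, 1, 0, 4, 3, 5, 6, 8, 2]
After 4 (swap(2, 4)): [7, 1, 3, 4, 0, 5, 6, 8, 2]
After 5 (swap(1, 0)): [1, 7, 3, 4, 0, 5, 6, 8, 2]
After 6 (reverse(5, 8)): [1, 7, 3, 4, 0, 2, 8, 6, 5]
After 7 (swap(2, 3)): [1, 7, 4, 3, 0, 2, 8, 6, 5]
After 8 (swap(1, 8)): [1, 5, 4, 3, 0, 2, 8, 6, 7]
After 9 (swap(2, 7)): [1, 5, 6, 3, 0, 2, 8, 4, 7]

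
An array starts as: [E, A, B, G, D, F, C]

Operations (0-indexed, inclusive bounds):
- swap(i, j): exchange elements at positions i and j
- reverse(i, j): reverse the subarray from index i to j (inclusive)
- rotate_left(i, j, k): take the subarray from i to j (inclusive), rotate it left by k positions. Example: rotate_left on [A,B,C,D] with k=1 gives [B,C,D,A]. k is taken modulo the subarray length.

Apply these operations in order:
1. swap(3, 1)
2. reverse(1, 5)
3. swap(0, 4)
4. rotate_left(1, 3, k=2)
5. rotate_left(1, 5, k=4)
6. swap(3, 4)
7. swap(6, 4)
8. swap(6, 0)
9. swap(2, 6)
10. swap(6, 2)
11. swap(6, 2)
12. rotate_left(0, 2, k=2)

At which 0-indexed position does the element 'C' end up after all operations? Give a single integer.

After 1 (swap(3, 1)): [E, G, B, A, D, F, C]
After 2 (reverse(1, 5)): [E, F, D, A, B, G, C]
After 3 (swap(0, 4)): [B, F, D, A, E, G, C]
After 4 (rotate_left(1, 3, k=2)): [B, A, F, D, E, G, C]
After 5 (rotate_left(1, 5, k=4)): [B, G, A, F, D, E, C]
After 6 (swap(3, 4)): [B, G, A, D, F, E, C]
After 7 (swap(6, 4)): [B, G, A, D, C, E, F]
After 8 (swap(6, 0)): [F, G, A, D, C, E, B]
After 9 (swap(2, 6)): [F, G, B, D, C, E, A]
After 10 (swap(6, 2)): [F, G, A, D, C, E, B]
After 11 (swap(6, 2)): [F, G, B, D, C, E, A]
After 12 (rotate_left(0, 2, k=2)): [B, F, G, D, C, E, A]

Answer: 4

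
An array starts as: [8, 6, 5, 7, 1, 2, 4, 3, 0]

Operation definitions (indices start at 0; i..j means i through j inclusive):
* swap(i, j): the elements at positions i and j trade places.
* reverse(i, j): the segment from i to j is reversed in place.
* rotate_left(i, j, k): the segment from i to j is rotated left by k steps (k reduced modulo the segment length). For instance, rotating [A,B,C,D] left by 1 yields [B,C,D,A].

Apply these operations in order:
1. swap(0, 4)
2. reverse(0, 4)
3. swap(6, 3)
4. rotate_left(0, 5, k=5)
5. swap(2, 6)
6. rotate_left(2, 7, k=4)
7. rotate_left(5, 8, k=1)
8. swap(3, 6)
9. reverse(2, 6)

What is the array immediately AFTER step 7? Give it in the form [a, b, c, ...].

Answer: [2, 8, 7, 3, 6, 4, 1, 0, 5]

Derivation:
After 1 (swap(0, 4)): [1, 6, 5, 7, 8, 2, 4, 3, 0]
After 2 (reverse(0, 4)): [8, 7, 5, 6, 1, 2, 4, 3, 0]
After 3 (swap(6, 3)): [8, 7, 5, 4, 1, 2, 6, 3, 0]
After 4 (rotate_left(0, 5, k=5)): [2, 8, 7, 5, 4, 1, 6, 3, 0]
After 5 (swap(2, 6)): [2, 8, 6, 5, 4, 1, 7, 3, 0]
After 6 (rotate_left(2, 7, k=4)): [2, 8, 7, 3, 6, 5, 4, 1, 0]
After 7 (rotate_left(5, 8, k=1)): [2, 8, 7, 3, 6, 4, 1, 0, 5]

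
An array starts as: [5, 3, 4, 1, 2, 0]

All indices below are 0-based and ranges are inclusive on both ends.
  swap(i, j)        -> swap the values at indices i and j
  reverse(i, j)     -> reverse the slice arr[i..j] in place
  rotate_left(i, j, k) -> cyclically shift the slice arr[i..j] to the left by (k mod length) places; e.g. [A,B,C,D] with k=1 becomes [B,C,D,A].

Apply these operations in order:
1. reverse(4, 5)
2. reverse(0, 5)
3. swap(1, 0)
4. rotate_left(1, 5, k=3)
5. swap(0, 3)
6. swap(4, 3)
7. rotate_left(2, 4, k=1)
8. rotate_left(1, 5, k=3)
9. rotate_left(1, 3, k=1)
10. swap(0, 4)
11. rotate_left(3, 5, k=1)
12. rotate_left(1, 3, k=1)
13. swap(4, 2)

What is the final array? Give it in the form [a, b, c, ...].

Answer: [1, 3, 0, 4, 2, 5]

Derivation:
After 1 (reverse(4, 5)): [5, 3, 4, 1, 0, 2]
After 2 (reverse(0, 5)): [2, 0, 1, 4, 3, 5]
After 3 (swap(1, 0)): [0, 2, 1, 4, 3, 5]
After 4 (rotate_left(1, 5, k=3)): [0, 3, 5, 2, 1, 4]
After 5 (swap(0, 3)): [2, 3, 5, 0, 1, 4]
After 6 (swap(4, 3)): [2, 3, 5, 1, 0, 4]
After 7 (rotate_left(2, 4, k=1)): [2, 3, 1, 0, 5, 4]
After 8 (rotate_left(1, 5, k=3)): [2, 5, 4, 3, 1, 0]
After 9 (rotate_left(1, 3, k=1)): [2, 4, 3, 5, 1, 0]
After 10 (swap(0, 4)): [1, 4, 3, 5, 2, 0]
After 11 (rotate_left(3, 5, k=1)): [1, 4, 3, 2, 0, 5]
After 12 (rotate_left(1, 3, k=1)): [1, 3, 2, 4, 0, 5]
After 13 (swap(4, 2)): [1, 3, 0, 4, 2, 5]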